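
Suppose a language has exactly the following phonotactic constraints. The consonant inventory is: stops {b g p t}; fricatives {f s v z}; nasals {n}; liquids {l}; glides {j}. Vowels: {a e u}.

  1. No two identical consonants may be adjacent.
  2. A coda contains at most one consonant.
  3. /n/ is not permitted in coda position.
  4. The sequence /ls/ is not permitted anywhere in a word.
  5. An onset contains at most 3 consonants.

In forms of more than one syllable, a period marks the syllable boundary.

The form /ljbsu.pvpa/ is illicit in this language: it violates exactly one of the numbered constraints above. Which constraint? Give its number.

/ljbsu.pvpa/: syllable 1 onset /ljbs/ has 4 consonants (> 3).
This is a violation of constraint 5: "An onset contains at most 3 consonants."
The remaining constraints (1, 2, 3, 4) are satisfied.

5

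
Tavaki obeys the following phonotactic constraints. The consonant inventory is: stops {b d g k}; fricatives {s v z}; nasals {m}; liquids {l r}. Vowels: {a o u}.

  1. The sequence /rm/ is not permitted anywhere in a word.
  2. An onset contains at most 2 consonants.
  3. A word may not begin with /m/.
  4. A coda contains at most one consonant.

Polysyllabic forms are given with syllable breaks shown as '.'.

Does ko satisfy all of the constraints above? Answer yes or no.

ko — σ1 onset /k/, coda /∅/ ok → phonotactically legal

yes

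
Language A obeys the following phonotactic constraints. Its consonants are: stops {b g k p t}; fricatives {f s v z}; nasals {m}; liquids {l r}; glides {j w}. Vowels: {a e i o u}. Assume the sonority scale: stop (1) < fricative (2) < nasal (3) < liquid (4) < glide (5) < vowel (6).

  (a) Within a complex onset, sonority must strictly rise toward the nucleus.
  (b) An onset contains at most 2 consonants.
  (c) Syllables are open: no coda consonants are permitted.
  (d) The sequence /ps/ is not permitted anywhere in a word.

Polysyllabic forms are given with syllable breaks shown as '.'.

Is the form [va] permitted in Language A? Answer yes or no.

[va] — σ1 onset /v/, coda /∅/ ok → permitted

yes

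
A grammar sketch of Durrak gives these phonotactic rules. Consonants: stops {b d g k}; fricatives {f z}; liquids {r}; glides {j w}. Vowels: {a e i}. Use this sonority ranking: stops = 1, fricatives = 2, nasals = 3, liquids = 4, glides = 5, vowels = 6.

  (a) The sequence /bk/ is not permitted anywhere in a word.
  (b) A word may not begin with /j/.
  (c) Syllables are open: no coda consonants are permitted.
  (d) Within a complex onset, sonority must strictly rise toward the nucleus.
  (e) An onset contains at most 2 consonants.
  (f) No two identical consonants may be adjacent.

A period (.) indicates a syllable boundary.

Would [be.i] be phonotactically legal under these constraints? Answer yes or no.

[be.i] — σ1 onset /b/, coda /∅/ ok; σ2 onset /∅/, coda /∅/ ok → phonotactically legal

yes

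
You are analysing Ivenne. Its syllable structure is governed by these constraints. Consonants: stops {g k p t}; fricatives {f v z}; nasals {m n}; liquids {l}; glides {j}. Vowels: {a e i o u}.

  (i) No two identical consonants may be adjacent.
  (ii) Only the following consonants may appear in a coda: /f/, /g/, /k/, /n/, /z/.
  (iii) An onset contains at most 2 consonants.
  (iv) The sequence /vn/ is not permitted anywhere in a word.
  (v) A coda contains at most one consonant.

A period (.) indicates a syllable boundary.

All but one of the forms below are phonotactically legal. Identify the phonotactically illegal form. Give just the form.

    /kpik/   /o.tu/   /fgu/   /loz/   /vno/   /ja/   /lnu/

/vno/

/kpik/ — σ1 onset /kp/ (2C), coda /k/ ok → phonotactically legal
/o.tu/ — σ1 onset /∅/, coda /∅/ ok; σ2 onset /t/, coda /∅/ ok → phonotactically legal
/fgu/ — σ1 onset /fg/ (2C), coda /∅/ ok → phonotactically legal
/loz/ — σ1 onset /l/, coda /z/ ok → phonotactically legal
/vno/ — violates constraint (iv): contains banned sequence /vn/ → phonotactically illegal
/ja/ — σ1 onset /j/, coda /∅/ ok → phonotactically legal
/lnu/ — σ1 onset /ln/ (2C), coda /∅/ ok → phonotactically legal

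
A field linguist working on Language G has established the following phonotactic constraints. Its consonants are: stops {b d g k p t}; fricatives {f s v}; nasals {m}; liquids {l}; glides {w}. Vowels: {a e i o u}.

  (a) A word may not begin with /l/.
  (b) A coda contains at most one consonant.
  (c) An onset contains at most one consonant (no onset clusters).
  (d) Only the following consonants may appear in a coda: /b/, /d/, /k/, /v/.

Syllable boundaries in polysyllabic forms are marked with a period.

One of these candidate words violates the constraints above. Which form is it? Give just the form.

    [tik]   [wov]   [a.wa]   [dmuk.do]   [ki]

[dmuk.do]

[tik] — σ1 onset /t/, coda /k/ ok → licit
[wov] — σ1 onset /w/, coda /v/ ok → licit
[a.wa] — σ1 onset /∅/, coda /∅/ ok; σ2 onset /w/, coda /∅/ ok → licit
[dmuk.do] — violates constraint (c): syllable 1 onset /dm/ has 2 consonants (> 1) → illicit
[ki] — σ1 onset /k/, coda /∅/ ok → licit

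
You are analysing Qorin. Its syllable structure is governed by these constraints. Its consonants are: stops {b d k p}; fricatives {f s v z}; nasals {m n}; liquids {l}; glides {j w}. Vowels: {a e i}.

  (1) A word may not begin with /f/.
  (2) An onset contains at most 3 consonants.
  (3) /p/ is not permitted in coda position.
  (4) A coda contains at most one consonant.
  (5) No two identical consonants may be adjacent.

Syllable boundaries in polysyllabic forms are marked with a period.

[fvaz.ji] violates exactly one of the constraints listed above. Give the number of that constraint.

1

[fvaz.ji]: word begins with /f/.
This is a violation of constraint 1: "A word may not begin with /f/."
The remaining constraints (2, 3, 4, 5) are satisfied.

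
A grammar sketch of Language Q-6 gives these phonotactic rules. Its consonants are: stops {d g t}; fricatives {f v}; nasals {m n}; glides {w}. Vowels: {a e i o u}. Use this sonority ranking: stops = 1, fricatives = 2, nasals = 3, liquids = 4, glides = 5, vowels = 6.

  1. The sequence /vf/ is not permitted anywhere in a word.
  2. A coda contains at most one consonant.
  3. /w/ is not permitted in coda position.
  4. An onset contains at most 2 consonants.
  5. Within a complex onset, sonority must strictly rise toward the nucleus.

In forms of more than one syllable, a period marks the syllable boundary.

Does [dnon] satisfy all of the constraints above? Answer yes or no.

yes

[dnon] — σ1 onset /dn/ (1→3 rises), coda /n/ ok → phonotactically legal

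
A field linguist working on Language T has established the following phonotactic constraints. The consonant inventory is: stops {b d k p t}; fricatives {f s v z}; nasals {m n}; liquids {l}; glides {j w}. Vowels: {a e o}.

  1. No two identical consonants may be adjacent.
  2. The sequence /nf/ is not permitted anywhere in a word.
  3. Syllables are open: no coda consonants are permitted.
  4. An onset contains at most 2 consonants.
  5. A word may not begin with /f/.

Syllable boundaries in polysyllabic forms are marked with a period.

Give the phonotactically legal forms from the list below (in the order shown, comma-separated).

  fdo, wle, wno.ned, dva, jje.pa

wle, dva

fdo — violates constraint 5: word begins with /f/ → phonotactically illegal
wle — σ1 onset /wl/ (2C), coda /∅/ ok → phonotactically legal
wno.ned — violates constraint 3: syllable 2 coda /d/ has 1 consonant (> 0) → phonotactically illegal
dva — σ1 onset /dv/ (2C), coda /∅/ ok → phonotactically legal
jje.pa — violates constraint 1: adjacent identical consonants /jj/ → phonotactically illegal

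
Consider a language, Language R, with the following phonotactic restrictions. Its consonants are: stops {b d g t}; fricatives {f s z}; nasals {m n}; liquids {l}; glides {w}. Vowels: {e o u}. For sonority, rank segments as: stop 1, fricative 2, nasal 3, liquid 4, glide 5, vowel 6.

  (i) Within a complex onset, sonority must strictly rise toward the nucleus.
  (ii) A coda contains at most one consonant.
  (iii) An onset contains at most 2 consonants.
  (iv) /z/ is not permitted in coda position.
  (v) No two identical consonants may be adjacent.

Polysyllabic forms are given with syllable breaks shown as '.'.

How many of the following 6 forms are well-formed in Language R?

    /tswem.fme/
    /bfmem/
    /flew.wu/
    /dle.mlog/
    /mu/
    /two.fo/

/tswem.fme/ — violates constraint (iii): syllable 1 onset /tsw/ has 3 consonants (> 2) → ill-formed
/bfmem/ — violates constraint (iii): syllable 1 onset /bfm/ has 3 consonants (> 2) → ill-formed
/flew.wu/ — violates constraint (v): adjacent identical consonants /ww/ → ill-formed
/dle.mlog/ — σ1 onset /dl/ (1→4 rises), coda /∅/ ok; σ2 onset /ml/ (3→4 rises), coda /g/ ok → well-formed
/mu/ — σ1 onset /m/, coda /∅/ ok → well-formed
/two.fo/ — σ1 onset /tw/ (1→5 rises), coda /∅/ ok; σ2 onset /f/, coda /∅/ ok → well-formed
Well-formed: /dle.mlog/, /mu/, /two.fo/ → 3.

3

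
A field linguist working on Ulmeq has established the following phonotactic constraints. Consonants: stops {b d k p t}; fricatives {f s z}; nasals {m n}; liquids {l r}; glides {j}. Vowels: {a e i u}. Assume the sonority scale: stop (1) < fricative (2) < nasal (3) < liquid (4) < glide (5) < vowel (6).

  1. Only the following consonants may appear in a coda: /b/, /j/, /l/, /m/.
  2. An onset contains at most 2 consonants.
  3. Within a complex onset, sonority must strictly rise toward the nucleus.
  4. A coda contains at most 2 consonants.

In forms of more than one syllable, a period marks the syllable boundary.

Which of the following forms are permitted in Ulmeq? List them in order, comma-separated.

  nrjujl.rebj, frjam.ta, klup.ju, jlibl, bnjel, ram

ram

nrjujl.rebj — violates constraint 2: syllable 1 onset /nrj/ has 3 consonants (> 2) → not permitted
frjam.ta — violates constraint 2: syllable 1 onset /frj/ has 3 consonants (> 2) → not permitted
klup.ju — violates constraint 1: syllable 1 coda contains /p/, which is not a licensed coda consonant → not permitted
jlibl — violates constraint 3: syllable 1 onset /jl/: /j/ (glide, 5) → /l/ (liquid, 4) does not rise → not permitted
bnjel — violates constraint 2: syllable 1 onset /bnj/ has 3 consonants (> 2) → not permitted
ram — σ1 onset /r/, coda /m/ ok → permitted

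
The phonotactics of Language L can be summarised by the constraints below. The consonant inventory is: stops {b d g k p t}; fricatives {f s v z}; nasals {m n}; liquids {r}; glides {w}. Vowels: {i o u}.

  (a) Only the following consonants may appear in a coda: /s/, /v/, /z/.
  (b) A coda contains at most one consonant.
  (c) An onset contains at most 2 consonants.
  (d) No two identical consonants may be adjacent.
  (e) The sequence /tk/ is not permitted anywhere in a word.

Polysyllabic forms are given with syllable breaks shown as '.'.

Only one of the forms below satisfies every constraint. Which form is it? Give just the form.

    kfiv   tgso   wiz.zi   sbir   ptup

kfiv

kfiv — σ1 onset /kf/ (2C), coda /v/ ok → licit
tgso — violates constraint (c): syllable 1 onset /tgs/ has 3 consonants (> 2) → illicit
wiz.zi — violates constraint (d): adjacent identical consonants /zz/ → illicit
sbir — violates constraint (a): syllable 1 coda contains /r/, which is not a licensed coda consonant → illicit
ptup — violates constraint (a): syllable 1 coda contains /p/, which is not a licensed coda consonant → illicit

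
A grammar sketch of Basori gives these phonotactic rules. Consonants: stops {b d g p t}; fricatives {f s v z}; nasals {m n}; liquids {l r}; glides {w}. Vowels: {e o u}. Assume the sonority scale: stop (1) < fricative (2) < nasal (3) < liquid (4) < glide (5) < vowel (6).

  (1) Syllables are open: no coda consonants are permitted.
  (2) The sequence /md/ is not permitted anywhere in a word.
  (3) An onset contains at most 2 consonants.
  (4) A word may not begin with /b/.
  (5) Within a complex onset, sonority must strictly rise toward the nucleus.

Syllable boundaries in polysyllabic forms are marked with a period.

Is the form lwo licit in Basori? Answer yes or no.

lwo — σ1 onset /lw/ (4→5 rises), coda /∅/ ok → licit

yes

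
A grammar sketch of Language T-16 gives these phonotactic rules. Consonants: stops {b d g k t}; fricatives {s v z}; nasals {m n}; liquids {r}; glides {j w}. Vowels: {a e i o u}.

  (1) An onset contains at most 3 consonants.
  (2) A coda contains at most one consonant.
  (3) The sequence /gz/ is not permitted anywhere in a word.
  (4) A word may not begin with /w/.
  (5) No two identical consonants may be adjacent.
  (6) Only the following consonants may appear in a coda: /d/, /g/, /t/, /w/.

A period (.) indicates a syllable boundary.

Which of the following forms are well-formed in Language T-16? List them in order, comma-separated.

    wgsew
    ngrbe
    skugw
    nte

nte

wgsew — violates constraint 4: word begins with /w/ → ill-formed
ngrbe — violates constraint 1: syllable 1 onset /ngrb/ has 4 consonants (> 3) → ill-formed
skugw — violates constraint 2: syllable 1 coda /gw/ has 2 consonants (> 1) → ill-formed
nte — σ1 onset /nt/ (2C), coda /∅/ ok → well-formed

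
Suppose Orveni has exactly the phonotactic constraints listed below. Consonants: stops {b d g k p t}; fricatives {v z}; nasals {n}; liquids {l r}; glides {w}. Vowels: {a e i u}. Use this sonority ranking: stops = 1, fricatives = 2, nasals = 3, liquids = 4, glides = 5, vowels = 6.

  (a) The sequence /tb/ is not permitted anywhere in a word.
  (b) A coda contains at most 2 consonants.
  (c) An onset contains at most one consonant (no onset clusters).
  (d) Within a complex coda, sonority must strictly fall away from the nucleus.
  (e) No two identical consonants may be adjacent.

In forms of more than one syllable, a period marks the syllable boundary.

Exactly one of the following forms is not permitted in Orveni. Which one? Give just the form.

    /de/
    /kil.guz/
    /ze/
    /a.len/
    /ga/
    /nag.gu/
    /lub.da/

/nag.gu/

/de/ — σ1 onset /d/, coda /∅/ ok → permitted
/kil.guz/ — σ1 onset /k/, coda /l/ ok; σ2 onset /g/, coda /z/ ok → permitted
/ze/ — σ1 onset /z/, coda /∅/ ok → permitted
/a.len/ — σ1 onset /∅/, coda /∅/ ok; σ2 onset /l/, coda /n/ ok → permitted
/ga/ — σ1 onset /g/, coda /∅/ ok → permitted
/nag.gu/ — violates constraint (e): adjacent identical consonants /gg/ → not permitted
/lub.da/ — σ1 onset /l/, coda /b/ ok; σ2 onset /d/, coda /∅/ ok → permitted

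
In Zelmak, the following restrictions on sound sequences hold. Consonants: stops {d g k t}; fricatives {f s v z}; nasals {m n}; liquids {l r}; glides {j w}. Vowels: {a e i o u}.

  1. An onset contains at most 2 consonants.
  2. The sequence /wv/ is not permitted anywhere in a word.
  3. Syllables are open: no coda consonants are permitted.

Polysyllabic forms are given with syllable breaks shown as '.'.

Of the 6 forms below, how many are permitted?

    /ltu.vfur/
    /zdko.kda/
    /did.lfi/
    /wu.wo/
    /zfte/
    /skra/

/ltu.vfur/ — violates constraint 3: syllable 2 coda /r/ has 1 consonant (> 0) → not permitted
/zdko.kda/ — violates constraint 1: syllable 1 onset /zdk/ has 3 consonants (> 2) → not permitted
/did.lfi/ — violates constraint 3: syllable 1 coda /d/ has 1 consonant (> 0) → not permitted
/wu.wo/ — σ1 onset /w/, coda /∅/ ok; σ2 onset /w/, coda /∅/ ok → permitted
/zfte/ — violates constraint 1: syllable 1 onset /zft/ has 3 consonants (> 2) → not permitted
/skra/ — violates constraint 1: syllable 1 onset /skr/ has 3 consonants (> 2) → not permitted
Permitted: /wu.wo/ → 1.

1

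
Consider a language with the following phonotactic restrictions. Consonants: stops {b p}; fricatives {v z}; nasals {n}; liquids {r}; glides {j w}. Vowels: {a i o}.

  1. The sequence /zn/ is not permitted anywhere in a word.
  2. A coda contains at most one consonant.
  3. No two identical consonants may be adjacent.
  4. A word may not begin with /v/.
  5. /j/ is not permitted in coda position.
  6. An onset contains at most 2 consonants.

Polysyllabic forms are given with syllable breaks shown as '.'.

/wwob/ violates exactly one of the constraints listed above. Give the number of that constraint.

/wwob/: adjacent identical consonants /ww/.
This is a violation of constraint 3: "No two identical consonants may be adjacent."
The remaining constraints (1, 2, 4, 5, 6) are satisfied.

3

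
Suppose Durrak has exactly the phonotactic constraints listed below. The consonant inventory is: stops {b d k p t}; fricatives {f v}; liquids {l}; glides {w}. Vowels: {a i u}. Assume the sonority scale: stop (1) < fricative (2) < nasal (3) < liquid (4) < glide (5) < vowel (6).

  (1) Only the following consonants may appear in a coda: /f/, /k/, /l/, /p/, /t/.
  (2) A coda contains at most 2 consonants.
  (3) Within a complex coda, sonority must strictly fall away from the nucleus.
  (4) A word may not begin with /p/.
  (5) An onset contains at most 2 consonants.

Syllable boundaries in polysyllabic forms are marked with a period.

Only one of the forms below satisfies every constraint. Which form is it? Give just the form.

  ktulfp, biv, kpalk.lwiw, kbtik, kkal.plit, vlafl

ktulfp — violates constraint 2: syllable 1 coda /lfp/ has 3 consonants (> 2) → not permitted
biv — violates constraint 1: syllable 1 coda contains /v/, which is not a licensed coda consonant → not permitted
kpalk.lwiw — violates constraint 1: syllable 2 coda contains /w/, which is not a licensed coda consonant → not permitted
kbtik — violates constraint 5: syllable 1 onset /kbt/ has 3 consonants (> 2) → not permitted
kkal.plit — σ1 onset /kk/ (2C), coda /l/ ok; σ2 onset /pl/ (2C), coda /t/ ok → permitted
vlafl — violates constraint 3: syllable 1 coda /fl/: /f/ (fricative, 2) → /l/ (liquid, 4) does not fall → not permitted

kkal.plit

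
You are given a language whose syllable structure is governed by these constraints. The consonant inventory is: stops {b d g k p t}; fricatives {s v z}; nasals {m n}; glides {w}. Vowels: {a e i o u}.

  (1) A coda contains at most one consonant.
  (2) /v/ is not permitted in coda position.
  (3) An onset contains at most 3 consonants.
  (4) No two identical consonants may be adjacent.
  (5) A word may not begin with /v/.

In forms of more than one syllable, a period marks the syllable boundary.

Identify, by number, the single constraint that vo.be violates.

5

vo.be: word begins with /v/.
This is a violation of constraint 5: "A word may not begin with /v/."
The remaining constraints (1, 2, 3, 4) are satisfied.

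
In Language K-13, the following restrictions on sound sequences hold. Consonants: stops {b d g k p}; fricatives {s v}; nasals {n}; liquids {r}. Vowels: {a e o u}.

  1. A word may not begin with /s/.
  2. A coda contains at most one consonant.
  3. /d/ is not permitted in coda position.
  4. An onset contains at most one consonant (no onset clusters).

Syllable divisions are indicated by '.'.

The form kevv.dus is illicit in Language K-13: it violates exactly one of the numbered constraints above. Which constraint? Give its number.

kevv.dus: syllable 1 coda /vv/ has 2 consonants (> 1).
This is a violation of constraint 2: "A coda contains at most one consonant."
The remaining constraints (1, 3, 4) are satisfied.

2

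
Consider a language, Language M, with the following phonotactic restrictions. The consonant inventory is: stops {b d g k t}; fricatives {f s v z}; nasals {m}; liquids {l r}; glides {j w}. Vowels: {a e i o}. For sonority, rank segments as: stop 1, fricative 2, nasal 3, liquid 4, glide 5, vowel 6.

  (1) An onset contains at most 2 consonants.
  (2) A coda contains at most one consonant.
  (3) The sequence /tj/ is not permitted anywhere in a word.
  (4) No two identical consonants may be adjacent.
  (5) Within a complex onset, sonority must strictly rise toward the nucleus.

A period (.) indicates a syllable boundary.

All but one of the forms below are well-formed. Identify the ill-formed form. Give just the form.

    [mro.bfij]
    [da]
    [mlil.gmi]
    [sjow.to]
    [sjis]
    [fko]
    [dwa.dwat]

[mro.bfij] — σ1 onset /mr/ (3→4 rises), coda /∅/ ok; σ2 onset /bf/ (1→2 rises), coda /j/ ok → well-formed
[da] — σ1 onset /d/, coda /∅/ ok → well-formed
[mlil.gmi] — σ1 onset /ml/ (3→4 rises), coda /l/ ok; σ2 onset /gm/ (1→3 rises), coda /∅/ ok → well-formed
[sjow.to] — σ1 onset /sj/ (2→5 rises), coda /w/ ok; σ2 onset /t/, coda /∅/ ok → well-formed
[sjis] — σ1 onset /sj/ (2→5 rises), coda /s/ ok → well-formed
[fko] — violates constraint 5: syllable 1 onset /fk/: /f/ (fricative, 2) → /k/ (stop, 1) does not rise → ill-formed
[dwa.dwat] — σ1 onset /dw/ (1→5 rises), coda /∅/ ok; σ2 onset /dw/ (1→5 rises), coda /t/ ok → well-formed

[fko]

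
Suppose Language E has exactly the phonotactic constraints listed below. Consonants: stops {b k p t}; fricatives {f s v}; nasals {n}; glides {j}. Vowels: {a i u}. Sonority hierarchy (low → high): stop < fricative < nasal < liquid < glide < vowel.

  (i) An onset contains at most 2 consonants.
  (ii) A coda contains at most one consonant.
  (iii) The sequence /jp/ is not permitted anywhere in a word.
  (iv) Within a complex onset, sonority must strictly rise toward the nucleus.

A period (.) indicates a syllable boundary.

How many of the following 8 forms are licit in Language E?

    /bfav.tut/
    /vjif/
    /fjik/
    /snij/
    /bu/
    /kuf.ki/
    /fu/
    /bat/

/bfav.tut/ — σ1 onset /bf/ (1→2 rises), coda /v/ ok; σ2 onset /t/, coda /t/ ok → licit
/vjif/ — σ1 onset /vj/ (2→5 rises), coda /f/ ok → licit
/fjik/ — σ1 onset /fj/ (2→5 rises), coda /k/ ok → licit
/snij/ — σ1 onset /sn/ (2→3 rises), coda /j/ ok → licit
/bu/ — σ1 onset /b/, coda /∅/ ok → licit
/kuf.ki/ — σ1 onset /k/, coda /f/ ok; σ2 onset /k/, coda /∅/ ok → licit
/fu/ — σ1 onset /f/, coda /∅/ ok → licit
/bat/ — σ1 onset /b/, coda /t/ ok → licit
Licit: /bfav.tut/, /vjif/, /fjik/, /snij/, /bu/, /kuf.ki/, /fu/, /bat/ → 8.

8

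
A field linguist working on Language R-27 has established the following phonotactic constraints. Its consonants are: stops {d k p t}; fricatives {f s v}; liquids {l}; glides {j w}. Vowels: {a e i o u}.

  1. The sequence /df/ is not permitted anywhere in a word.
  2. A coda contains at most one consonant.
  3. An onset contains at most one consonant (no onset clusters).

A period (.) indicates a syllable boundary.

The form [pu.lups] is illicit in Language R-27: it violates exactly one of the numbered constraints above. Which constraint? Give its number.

2

[pu.lups]: syllable 2 coda /ps/ has 2 consonants (> 1).
This is a violation of constraint 2: "A coda contains at most one consonant."
The remaining constraints (1, 3) are satisfied.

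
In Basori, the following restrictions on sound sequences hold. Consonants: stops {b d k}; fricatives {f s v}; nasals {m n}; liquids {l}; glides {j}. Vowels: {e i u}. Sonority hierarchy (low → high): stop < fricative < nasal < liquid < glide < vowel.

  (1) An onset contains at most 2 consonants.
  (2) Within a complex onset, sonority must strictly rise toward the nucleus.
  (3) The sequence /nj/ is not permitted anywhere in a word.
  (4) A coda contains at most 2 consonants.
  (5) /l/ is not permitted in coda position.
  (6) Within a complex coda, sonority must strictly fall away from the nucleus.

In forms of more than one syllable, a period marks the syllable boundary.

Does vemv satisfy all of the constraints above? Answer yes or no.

yes

vemv — σ1 onset /v/, coda /mv/ (3→2 falls) ok → well-formed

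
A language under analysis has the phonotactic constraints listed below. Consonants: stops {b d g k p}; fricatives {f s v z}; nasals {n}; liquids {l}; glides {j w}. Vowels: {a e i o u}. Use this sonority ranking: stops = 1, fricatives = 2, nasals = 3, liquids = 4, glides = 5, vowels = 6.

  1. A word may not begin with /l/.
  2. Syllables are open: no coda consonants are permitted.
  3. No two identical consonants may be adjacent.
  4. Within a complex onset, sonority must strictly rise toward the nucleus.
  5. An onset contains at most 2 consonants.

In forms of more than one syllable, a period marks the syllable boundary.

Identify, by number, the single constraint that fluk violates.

fluk: syllable 1 coda /k/ has 1 consonant (> 0).
This is a violation of constraint 2: "Syllables are open: no coda consonants are permitted."
The remaining constraints (1, 3, 4, 5) are satisfied.

2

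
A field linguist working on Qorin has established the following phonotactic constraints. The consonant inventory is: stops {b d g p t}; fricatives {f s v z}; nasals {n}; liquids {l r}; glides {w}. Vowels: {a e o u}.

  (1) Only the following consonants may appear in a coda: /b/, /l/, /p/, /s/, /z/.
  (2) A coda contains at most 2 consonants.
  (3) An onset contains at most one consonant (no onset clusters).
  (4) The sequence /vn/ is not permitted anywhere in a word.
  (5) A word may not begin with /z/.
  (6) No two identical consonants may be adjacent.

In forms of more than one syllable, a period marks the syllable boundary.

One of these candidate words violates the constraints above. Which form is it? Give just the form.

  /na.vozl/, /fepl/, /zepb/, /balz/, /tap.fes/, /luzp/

/zepb/

/na.vozl/ — σ1 onset /n/, coda /∅/ ok; σ2 onset /v/, coda /zl/ (2C) ok → well-formed
/fepl/ — σ1 onset /f/, coda /pl/ (2C) ok → well-formed
/zepb/ — violates constraint 5: word begins with /z/ → ill-formed
/balz/ — σ1 onset /b/, coda /lz/ (2C) ok → well-formed
/tap.fes/ — σ1 onset /t/, coda /p/ ok; σ2 onset /f/, coda /s/ ok → well-formed
/luzp/ — σ1 onset /l/, coda /zp/ (2C) ok → well-formed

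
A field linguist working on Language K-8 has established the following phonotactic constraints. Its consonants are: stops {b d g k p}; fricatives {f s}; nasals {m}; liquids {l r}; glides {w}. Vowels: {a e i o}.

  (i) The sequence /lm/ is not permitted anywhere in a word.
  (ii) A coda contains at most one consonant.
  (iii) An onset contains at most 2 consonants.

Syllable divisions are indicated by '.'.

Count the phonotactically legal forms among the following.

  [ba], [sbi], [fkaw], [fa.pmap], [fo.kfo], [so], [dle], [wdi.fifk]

7

[ba] — σ1 onset /b/, coda /∅/ ok → phonotactically legal
[sbi] — σ1 onset /sb/ (2C), coda /∅/ ok → phonotactically legal
[fkaw] — σ1 onset /fk/ (2C), coda /w/ ok → phonotactically legal
[fa.pmap] — σ1 onset /f/, coda /∅/ ok; σ2 onset /pm/ (2C), coda /p/ ok → phonotactically legal
[fo.kfo] — σ1 onset /f/, coda /∅/ ok; σ2 onset /kf/ (2C), coda /∅/ ok → phonotactically legal
[so] — σ1 onset /s/, coda /∅/ ok → phonotactically legal
[dle] — σ1 onset /dl/ (2C), coda /∅/ ok → phonotactically legal
[wdi.fifk] — violates constraint (ii): syllable 2 coda /fk/ has 2 consonants (> 1) → phonotactically illegal
Phonotactically legal: [ba], [sbi], [fkaw], [fa.pmap], [fo.kfo], [so], [dle] → 7.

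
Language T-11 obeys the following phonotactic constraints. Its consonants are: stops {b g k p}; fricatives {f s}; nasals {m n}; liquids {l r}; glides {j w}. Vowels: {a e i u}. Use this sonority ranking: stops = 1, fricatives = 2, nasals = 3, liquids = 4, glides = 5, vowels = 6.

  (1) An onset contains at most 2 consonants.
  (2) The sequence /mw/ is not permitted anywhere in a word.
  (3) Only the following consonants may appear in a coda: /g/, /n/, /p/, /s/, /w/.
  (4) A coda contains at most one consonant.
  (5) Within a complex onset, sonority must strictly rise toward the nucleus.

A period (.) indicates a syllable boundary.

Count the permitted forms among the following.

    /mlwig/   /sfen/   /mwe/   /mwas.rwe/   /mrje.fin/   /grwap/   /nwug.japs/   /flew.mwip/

/mlwig/ — violates constraint 1: syllable 1 onset /mlw/ has 3 consonants (> 2) → not permitted
/sfen/ — violates constraint 5: syllable 1 onset /sf/: /s/ (fricative, 2) → /f/ (fricative, 2) does not rise → not permitted
/mwe/ — violates constraint 2: contains banned sequence /mw/ → not permitted
/mwas.rwe/ — violates constraint 2: contains banned sequence /mw/ → not permitted
/mrje.fin/ — violates constraint 1: syllable 1 onset /mrj/ has 3 consonants (> 2) → not permitted
/grwap/ — violates constraint 1: syllable 1 onset /grw/ has 3 consonants (> 2) → not permitted
/nwug.japs/ — violates constraint 4: syllable 2 coda /ps/ has 2 consonants (> 1) → not permitted
/flew.mwip/ — violates constraint 2: contains banned sequence /mw/ → not permitted
No form is permitted → 0.

0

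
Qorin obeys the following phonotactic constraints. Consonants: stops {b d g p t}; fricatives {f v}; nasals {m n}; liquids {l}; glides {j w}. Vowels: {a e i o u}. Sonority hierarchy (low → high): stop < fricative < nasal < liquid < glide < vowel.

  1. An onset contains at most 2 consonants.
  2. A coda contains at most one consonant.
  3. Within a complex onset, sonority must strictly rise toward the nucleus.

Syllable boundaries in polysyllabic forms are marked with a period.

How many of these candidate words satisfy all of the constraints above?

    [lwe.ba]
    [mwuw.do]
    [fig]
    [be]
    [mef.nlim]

[lwe.ba] — σ1 onset /lw/ (4→5 rises), coda /∅/ ok; σ2 onset /b/, coda /∅/ ok → phonotactically legal
[mwuw.do] — σ1 onset /mw/ (3→5 rises), coda /w/ ok; σ2 onset /d/, coda /∅/ ok → phonotactically legal
[fig] — σ1 onset /f/, coda /g/ ok → phonotactically legal
[be] — σ1 onset /b/, coda /∅/ ok → phonotactically legal
[mef.nlim] — σ1 onset /m/, coda /f/ ok; σ2 onset /nl/ (3→4 rises), coda /m/ ok → phonotactically legal
Phonotactically legal: [lwe.ba], [mwuw.do], [fig], [be], [mef.nlim] → 5.

5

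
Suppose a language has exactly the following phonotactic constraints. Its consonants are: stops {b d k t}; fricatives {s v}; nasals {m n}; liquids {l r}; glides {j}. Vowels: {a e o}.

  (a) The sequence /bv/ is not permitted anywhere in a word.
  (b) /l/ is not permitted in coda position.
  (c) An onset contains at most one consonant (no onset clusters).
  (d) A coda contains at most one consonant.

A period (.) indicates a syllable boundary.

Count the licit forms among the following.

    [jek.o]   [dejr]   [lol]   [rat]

[jek.o] — σ1 onset /j/, coda /k/ ok; σ2 onset /∅/, coda /∅/ ok → licit
[dejr] — violates constraint (d): syllable 1 coda /jr/ has 2 consonants (> 1) → illicit
[lol] — violates constraint (b): syllable 1 coda contains /l/ → illicit
[rat] — σ1 onset /r/, coda /t/ ok → licit
Licit: [jek.o], [rat] → 2.

2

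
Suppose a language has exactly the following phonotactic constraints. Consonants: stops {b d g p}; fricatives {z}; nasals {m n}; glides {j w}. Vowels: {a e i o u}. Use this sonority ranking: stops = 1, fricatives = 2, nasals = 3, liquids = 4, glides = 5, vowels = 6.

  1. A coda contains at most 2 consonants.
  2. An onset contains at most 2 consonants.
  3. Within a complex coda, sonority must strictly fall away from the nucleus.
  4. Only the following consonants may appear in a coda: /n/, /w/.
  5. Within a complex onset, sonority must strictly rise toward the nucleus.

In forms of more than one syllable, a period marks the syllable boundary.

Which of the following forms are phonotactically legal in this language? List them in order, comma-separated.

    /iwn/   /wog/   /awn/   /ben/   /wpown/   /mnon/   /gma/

/iwn/, /awn/, /ben/, /gma/

/iwn/ — σ1 onset /∅/, coda /wn/ (5→3 falls) ok → phonotactically legal
/wog/ — violates constraint 4: syllable 1 coda contains /g/, which is not a licensed coda consonant → phonotactically illegal
/awn/ — σ1 onset /∅/, coda /wn/ (5→3 falls) ok → phonotactically legal
/ben/ — σ1 onset /b/, coda /n/ ok → phonotactically legal
/wpown/ — violates constraint 5: syllable 1 onset /wp/: /w/ (glide, 5) → /p/ (stop, 1) does not rise → phonotactically illegal
/mnon/ — violates constraint 5: syllable 1 onset /mn/: /m/ (nasal, 3) → /n/ (nasal, 3) does not rise → phonotactically illegal
/gma/ — σ1 onset /gm/ (1→3 rises), coda /∅/ ok → phonotactically legal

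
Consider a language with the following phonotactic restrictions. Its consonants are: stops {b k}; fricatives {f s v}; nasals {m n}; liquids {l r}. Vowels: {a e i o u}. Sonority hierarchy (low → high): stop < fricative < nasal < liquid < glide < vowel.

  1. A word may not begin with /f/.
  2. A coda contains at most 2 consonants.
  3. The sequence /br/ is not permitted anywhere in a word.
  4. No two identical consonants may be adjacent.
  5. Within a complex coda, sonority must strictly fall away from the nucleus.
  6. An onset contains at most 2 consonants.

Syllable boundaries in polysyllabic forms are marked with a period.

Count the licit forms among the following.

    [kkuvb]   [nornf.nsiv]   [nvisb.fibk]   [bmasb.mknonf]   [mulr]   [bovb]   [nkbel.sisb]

1

[kkuvb] — violates constraint 4: adjacent identical consonants /kk/ → illicit
[nornf.nsiv] — violates constraint 2: syllable 1 coda /rnf/ has 3 consonants (> 2) → illicit
[nvisb.fibk] — violates constraint 5: syllable 2 coda /bk/: /b/ (stop, 1) → /k/ (stop, 1) does not fall → illicit
[bmasb.mknonf] — violates constraint 6: syllable 2 onset /mkn/ has 3 consonants (> 2) → illicit
[mulr] — violates constraint 5: syllable 1 coda /lr/: /l/ (liquid, 4) → /r/ (liquid, 4) does not fall → illicit
[bovb] — σ1 onset /b/, coda /vb/ (2→1 falls) ok → licit
[nkbel.sisb] — violates constraint 6: syllable 1 onset /nkb/ has 3 consonants (> 2) → illicit
Licit: [bovb] → 1.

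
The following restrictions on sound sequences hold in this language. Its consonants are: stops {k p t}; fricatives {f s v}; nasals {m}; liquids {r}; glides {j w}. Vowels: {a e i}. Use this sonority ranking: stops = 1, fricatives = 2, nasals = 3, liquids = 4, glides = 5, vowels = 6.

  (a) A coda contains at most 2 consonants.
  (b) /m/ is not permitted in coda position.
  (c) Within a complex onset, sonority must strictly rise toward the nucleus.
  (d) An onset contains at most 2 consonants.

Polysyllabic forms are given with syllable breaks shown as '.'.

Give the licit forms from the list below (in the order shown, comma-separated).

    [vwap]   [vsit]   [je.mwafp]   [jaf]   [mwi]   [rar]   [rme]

[vwap] — σ1 onset /vw/ (2→5 rises), coda /p/ ok → licit
[vsit] — violates constraint (c): syllable 1 onset /vs/: /v/ (fricative, 2) → /s/ (fricative, 2) does not rise → illicit
[je.mwafp] — σ1 onset /j/, coda /∅/ ok; σ2 onset /mw/ (3→5 rises), coda /fp/ (2C) ok → licit
[jaf] — σ1 onset /j/, coda /f/ ok → licit
[mwi] — σ1 onset /mw/ (3→5 rises), coda /∅/ ok → licit
[rar] — σ1 onset /r/, coda /r/ ok → licit
[rme] — violates constraint (c): syllable 1 onset /rm/: /r/ (liquid, 4) → /m/ (nasal, 3) does not rise → illicit

[vwap], [je.mwafp], [jaf], [mwi], [rar]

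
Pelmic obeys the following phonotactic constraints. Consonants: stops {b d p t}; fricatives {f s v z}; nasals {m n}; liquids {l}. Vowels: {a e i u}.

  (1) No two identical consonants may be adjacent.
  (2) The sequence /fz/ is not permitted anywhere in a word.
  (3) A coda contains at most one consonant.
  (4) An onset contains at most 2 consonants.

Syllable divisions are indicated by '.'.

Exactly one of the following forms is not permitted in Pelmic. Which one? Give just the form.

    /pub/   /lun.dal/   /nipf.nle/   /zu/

/nipf.nle/

/pub/ — σ1 onset /p/, coda /b/ ok → permitted
/lun.dal/ — σ1 onset /l/, coda /n/ ok; σ2 onset /d/, coda /l/ ok → permitted
/nipf.nle/ — violates constraint 3: syllable 1 coda /pf/ has 2 consonants (> 1) → not permitted
/zu/ — σ1 onset /z/, coda /∅/ ok → permitted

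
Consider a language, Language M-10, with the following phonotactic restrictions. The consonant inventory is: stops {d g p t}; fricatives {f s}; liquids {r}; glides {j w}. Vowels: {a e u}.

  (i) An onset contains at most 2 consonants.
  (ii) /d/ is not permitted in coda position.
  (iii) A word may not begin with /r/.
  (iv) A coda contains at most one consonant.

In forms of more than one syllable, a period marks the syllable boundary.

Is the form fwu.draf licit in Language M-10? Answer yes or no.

fwu.draf — σ1 onset /fw/ (2C), coda /∅/ ok; σ2 onset /dr/ (2C), coda /f/ ok → licit

yes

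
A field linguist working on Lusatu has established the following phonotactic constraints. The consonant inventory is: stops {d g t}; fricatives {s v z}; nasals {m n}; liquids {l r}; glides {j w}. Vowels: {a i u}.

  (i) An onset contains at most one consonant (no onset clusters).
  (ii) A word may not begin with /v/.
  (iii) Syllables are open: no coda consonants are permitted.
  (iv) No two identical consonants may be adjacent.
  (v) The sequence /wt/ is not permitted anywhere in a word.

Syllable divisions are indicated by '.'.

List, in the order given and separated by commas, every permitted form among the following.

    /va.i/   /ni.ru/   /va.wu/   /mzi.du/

/va.i/ — violates constraint (ii): word begins with /v/ → not permitted
/ni.ru/ — σ1 onset /n/, coda /∅/ ok; σ2 onset /r/, coda /∅/ ok → permitted
/va.wu/ — violates constraint (ii): word begins with /v/ → not permitted
/mzi.du/ — violates constraint (i): syllable 1 onset /mz/ has 2 consonants (> 1) → not permitted

/ni.ru/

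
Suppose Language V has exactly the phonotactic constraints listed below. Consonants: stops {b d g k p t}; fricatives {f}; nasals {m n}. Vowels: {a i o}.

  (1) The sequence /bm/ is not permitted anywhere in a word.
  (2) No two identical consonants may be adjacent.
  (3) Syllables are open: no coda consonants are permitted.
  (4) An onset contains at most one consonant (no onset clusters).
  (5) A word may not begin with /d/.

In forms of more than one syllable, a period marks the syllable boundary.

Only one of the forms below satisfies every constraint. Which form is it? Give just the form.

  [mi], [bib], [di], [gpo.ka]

[mi] — σ1 onset /m/, coda /∅/ ok → permitted
[bib] — violates constraint 3: syllable 1 coda /b/ has 1 consonant (> 0) → not permitted
[di] — violates constraint 5: word begins with /d/ → not permitted
[gpo.ka] — violates constraint 4: syllable 1 onset /gp/ has 2 consonants (> 1) → not permitted

[mi]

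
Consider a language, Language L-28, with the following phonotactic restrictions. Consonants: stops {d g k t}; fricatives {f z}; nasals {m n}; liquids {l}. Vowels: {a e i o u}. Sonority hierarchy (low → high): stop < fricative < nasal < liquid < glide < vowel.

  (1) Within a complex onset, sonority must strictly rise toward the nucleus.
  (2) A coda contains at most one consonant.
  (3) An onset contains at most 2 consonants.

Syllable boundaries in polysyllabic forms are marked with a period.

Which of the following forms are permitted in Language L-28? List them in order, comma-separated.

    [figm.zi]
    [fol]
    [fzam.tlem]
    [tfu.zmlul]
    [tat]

[fol], [tat]

[figm.zi] — violates constraint 2: syllable 1 coda /gm/ has 2 consonants (> 1) → not permitted
[fol] — σ1 onset /f/, coda /l/ ok → permitted
[fzam.tlem] — violates constraint 1: syllable 1 onset /fz/: /f/ (fricative, 2) → /z/ (fricative, 2) does not rise → not permitted
[tfu.zmlul] — violates constraint 3: syllable 2 onset /zml/ has 3 consonants (> 2) → not permitted
[tat] — σ1 onset /t/, coda /t/ ok → permitted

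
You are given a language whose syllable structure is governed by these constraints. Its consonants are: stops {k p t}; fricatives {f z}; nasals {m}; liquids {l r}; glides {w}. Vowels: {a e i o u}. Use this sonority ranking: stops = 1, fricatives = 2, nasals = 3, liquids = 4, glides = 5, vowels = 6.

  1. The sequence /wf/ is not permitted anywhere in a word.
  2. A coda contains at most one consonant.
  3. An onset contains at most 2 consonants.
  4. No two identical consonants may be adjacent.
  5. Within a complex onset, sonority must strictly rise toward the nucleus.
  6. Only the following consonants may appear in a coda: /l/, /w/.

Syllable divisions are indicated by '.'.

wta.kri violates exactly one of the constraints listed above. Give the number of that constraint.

5

wta.kri: syllable 1 onset /wt/: /w/ (glide, 5) → /t/ (stop, 1) does not rise.
This is a violation of constraint 5: "Within a complex onset, sonority must strictly rise toward the nucleus."
The remaining constraints (1, 2, 3, 4, 6) are satisfied.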